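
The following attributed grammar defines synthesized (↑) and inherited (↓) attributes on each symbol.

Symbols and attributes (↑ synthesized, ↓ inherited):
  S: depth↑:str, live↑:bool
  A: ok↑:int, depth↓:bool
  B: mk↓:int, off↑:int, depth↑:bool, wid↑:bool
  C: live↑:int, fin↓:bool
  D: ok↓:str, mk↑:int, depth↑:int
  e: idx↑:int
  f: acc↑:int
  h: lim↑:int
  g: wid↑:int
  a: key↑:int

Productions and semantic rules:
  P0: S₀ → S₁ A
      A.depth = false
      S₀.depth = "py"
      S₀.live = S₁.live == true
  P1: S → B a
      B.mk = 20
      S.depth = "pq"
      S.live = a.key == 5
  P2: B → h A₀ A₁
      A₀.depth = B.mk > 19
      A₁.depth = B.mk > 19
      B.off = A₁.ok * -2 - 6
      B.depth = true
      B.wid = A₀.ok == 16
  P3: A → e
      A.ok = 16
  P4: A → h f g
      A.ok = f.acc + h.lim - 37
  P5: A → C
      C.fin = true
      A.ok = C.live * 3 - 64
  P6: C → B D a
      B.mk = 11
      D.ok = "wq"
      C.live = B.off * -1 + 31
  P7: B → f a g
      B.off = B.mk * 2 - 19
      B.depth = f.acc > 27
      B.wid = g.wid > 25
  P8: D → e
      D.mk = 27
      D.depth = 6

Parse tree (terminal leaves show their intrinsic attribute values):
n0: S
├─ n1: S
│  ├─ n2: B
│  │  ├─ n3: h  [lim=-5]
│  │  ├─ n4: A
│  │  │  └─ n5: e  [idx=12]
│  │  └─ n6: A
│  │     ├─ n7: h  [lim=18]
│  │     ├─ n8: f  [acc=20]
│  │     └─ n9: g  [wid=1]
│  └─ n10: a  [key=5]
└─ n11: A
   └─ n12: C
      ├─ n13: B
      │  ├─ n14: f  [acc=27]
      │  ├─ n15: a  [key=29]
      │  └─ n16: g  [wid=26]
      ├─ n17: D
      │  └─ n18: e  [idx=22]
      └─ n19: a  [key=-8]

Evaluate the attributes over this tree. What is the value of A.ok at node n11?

20

1. n2.mk = 20  [20]
2. n3.lim = -5  [terminal]
3. n4.depth = true  [B.mk > 19]
4. n5.idx = 12  [terminal]
5. n4.ok = 16  [16]
6. n6.depth = true  [B.mk > 19]
7. n7.lim = 18  [terminal]
8. n8.acc = 20  [terminal]
9. n9.wid = 1  [terminal]
10. n6.ok = 1  [f.acc + h.lim - 37]
11. n2.off = -8  [A₁.ok * -2 - 6]
12. n2.depth = true  [true]
13. n2.wid = true  [A₀.ok == 16]
14. n10.key = 5  [terminal]
15. n1.depth = "pq"  ["pq"]
16. n1.live = true  [a.key == 5]
17. n11.depth = false  [false]
18. n12.fin = true  [true]
19. n13.mk = 11  [11]
20. n14.acc = 27  [terminal]
21. n15.key = 29  [terminal]
22. n16.wid = 26  [terminal]
23. n13.off = 3  [B.mk * 2 - 19]
24. n13.depth = false  [f.acc > 27]
25. n13.wid = true  [g.wid > 25]
26. n17.ok = "wq"  ["wq"]
27. n18.idx = 22  [terminal]
28. n17.mk = 27  [27]
29. n17.depth = 6  [6]
30. n19.key = -8  [terminal]
31. n12.live = 28  [B.off * -1 + 31]
32. n11.ok = 20  [C.live * 3 - 64]
33. n0.depth = "py"  ["py"]
34. n0.live = true  [S₁.live == true]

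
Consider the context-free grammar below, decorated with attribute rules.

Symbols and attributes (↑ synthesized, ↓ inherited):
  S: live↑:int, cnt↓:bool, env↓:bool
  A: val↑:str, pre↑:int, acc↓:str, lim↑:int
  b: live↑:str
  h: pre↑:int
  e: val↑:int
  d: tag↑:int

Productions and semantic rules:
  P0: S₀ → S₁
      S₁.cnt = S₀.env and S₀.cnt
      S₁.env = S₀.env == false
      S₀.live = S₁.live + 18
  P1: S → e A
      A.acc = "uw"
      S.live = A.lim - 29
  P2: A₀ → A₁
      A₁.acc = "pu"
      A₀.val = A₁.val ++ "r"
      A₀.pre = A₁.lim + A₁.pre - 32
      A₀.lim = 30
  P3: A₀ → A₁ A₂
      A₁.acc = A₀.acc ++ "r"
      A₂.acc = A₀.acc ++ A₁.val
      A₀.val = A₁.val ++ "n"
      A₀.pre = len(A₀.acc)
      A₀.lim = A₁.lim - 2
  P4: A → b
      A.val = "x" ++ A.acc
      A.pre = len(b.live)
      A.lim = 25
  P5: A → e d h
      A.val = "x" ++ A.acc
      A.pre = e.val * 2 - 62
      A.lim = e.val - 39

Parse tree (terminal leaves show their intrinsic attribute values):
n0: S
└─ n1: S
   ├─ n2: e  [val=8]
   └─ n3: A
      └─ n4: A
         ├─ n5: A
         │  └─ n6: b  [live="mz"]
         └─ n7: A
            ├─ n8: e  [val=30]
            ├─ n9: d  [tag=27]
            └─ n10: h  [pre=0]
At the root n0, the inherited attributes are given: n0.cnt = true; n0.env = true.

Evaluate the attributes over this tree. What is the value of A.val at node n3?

"xpurnr"

1. n0.cnt = true  [given at root]
2. n0.env = true  [given at root]
3. n1.cnt = true  [S₀.env and S₀.cnt]
4. n1.env = false  [S₀.env == false]
5. n2.val = 8  [terminal]
6. n3.acc = "uw"  ["uw"]
7. n4.acc = "pu"  ["pu"]
8. n5.acc = "pur"  [A₀.acc ++ "r"]
9. n6.live = "mz"  [terminal]
10. n5.val = "xpur"  ["x" ++ A.acc]
11. n5.pre = 2  [len(b.live)]
12. n5.lim = 25  [25]
13. n7.acc = "puxpur"  [A₀.acc ++ A₁.val]
14. n8.val = 30  [terminal]
15. n9.tag = 27  [terminal]
16. n10.pre = 0  [terminal]
17. n7.val = "xpuxpur"  ["x" ++ A.acc]
18. n7.pre = -2  [e.val * 2 - 62]
19. n7.lim = -9  [e.val - 39]
20. n4.val = "xpurn"  [A₁.val ++ "n"]
21. n4.pre = 2  [len(A₀.acc)]
22. n4.lim = 23  [A₁.lim - 2]
23. n3.val = "xpurnr"  [A₁.val ++ "r"]
24. n3.pre = -7  [A₁.lim + A₁.pre - 32]
25. n3.lim = 30  [30]
26. n1.live = 1  [A.lim - 29]
27. n0.live = 19  [S₁.live + 18]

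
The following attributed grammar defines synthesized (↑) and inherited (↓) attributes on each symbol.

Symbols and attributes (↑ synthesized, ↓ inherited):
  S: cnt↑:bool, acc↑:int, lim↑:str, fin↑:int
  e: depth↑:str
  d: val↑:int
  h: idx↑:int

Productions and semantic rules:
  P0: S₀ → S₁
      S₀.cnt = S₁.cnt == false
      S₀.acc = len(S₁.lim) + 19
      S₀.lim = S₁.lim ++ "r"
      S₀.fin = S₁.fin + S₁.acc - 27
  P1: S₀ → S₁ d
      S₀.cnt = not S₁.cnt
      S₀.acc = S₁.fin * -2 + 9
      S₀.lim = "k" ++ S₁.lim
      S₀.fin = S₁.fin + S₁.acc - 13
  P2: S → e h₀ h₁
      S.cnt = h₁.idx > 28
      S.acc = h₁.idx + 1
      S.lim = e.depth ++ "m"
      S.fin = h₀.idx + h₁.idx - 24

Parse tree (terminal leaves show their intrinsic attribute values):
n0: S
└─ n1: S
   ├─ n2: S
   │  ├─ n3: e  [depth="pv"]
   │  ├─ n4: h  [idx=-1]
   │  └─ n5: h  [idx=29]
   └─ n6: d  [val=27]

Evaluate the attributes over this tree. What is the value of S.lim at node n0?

1. n3.depth = "pv"  [terminal]
2. n4.idx = -1  [terminal]
3. n5.idx = 29  [terminal]
4. n2.cnt = true  [h₁.idx > 28]
5. n2.acc = 30  [h₁.idx + 1]
6. n2.lim = "pvm"  [e.depth ++ "m"]
7. n2.fin = 4  [h₀.idx + h₁.idx - 24]
8. n6.val = 27  [terminal]
9. n1.cnt = false  [not S₁.cnt]
10. n1.acc = 1  [S₁.fin * -2 + 9]
11. n1.lim = "kpvm"  ["k" ++ S₁.lim]
12. n1.fin = 21  [S₁.fin + S₁.acc - 13]
13. n0.cnt = true  [S₁.cnt == false]
14. n0.acc = 23  [len(S₁.lim) + 19]
15. n0.lim = "kpvmr"  [S₁.lim ++ "r"]
16. n0.fin = -5  [S₁.fin + S₁.acc - 27]

"kpvmr"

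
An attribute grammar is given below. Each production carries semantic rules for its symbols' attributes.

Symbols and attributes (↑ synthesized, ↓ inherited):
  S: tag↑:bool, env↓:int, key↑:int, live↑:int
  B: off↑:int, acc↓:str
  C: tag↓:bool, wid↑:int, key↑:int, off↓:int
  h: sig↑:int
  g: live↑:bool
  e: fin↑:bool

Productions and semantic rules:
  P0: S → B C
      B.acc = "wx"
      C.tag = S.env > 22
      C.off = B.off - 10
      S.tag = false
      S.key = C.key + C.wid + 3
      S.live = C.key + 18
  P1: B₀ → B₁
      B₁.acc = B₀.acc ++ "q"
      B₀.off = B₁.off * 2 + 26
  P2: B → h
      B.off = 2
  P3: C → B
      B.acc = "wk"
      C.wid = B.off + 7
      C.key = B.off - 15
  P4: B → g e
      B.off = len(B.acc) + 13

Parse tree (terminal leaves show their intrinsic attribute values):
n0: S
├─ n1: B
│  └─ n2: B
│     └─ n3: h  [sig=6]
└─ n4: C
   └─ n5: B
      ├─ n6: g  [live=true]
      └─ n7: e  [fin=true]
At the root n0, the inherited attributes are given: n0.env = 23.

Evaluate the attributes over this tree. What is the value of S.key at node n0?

25

1. n0.env = 23  [given at root]
2. n1.acc = "wx"  ["wx"]
3. n2.acc = "wxq"  [B₀.acc ++ "q"]
4. n3.sig = 6  [terminal]
5. n2.off = 2  [2]
6. n1.off = 30  [B₁.off * 2 + 26]
7. n4.tag = true  [S.env > 22]
8. n4.off = 20  [B.off - 10]
9. n5.acc = "wk"  ["wk"]
10. n6.live = true  [terminal]
11. n7.fin = true  [terminal]
12. n5.off = 15  [len(B.acc) + 13]
13. n4.wid = 22  [B.off + 7]
14. n4.key = 0  [B.off - 15]
15. n0.tag = false  [false]
16. n0.key = 25  [C.key + C.wid + 3]
17. n0.live = 18  [C.key + 18]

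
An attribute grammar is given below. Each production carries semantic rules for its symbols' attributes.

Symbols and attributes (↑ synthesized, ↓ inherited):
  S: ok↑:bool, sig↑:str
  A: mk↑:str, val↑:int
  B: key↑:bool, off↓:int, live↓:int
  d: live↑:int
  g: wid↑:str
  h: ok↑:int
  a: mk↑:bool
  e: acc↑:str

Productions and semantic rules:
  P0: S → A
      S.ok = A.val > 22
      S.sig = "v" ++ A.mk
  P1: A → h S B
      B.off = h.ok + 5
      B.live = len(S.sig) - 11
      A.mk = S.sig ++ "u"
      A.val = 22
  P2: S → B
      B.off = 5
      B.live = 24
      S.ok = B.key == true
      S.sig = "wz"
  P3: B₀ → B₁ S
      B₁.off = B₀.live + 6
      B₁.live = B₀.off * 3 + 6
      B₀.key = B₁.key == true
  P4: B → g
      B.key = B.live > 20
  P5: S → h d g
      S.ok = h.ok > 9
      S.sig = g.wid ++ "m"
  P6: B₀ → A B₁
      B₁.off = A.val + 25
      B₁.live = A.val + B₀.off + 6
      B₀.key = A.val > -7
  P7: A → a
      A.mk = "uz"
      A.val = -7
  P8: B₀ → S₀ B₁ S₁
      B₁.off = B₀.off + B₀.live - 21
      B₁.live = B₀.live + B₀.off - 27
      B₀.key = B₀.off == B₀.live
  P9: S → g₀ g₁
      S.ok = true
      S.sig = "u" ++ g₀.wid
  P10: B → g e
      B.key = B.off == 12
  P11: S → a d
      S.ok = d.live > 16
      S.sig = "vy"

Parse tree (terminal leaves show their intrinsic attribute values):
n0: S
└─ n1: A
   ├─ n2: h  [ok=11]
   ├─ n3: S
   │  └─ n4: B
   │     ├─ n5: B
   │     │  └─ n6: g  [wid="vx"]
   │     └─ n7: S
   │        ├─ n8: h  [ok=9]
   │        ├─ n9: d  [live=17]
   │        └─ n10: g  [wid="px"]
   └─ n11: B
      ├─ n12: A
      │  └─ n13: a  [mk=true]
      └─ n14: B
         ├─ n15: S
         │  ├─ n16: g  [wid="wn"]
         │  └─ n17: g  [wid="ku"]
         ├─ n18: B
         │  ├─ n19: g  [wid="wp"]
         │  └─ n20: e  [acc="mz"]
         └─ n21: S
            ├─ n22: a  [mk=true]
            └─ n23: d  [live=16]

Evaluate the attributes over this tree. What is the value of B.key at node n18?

true

1. n2.ok = 11  [terminal]
2. n4.off = 5  [5]
3. n4.live = 24  [24]
4. n5.off = 30  [B₀.live + 6]
5. n5.live = 21  [B₀.off * 3 + 6]
6. n6.wid = "vx"  [terminal]
7. n5.key = true  [B.live > 20]
8. n8.ok = 9  [terminal]
9. n9.live = 17  [terminal]
10. n10.wid = "px"  [terminal]
11. n7.ok = false  [h.ok > 9]
12. n7.sig = "pxm"  [g.wid ++ "m"]
13. n4.key = true  [B₁.key == true]
14. n3.ok = true  [B.key == true]
15. n3.sig = "wz"  ["wz"]
16. n11.off = 16  [h.ok + 5]
17. n11.live = -9  [len(S.sig) - 11]
18. n13.mk = true  [terminal]
19. n12.mk = "uz"  ["uz"]
20. n12.val = -7  [-7]
21. n14.off = 18  [A.val + 25]
22. n14.live = 15  [A.val + B₀.off + 6]
23. n16.wid = "wn"  [terminal]
24. n17.wid = "ku"  [terminal]
25. n15.ok = true  [true]
26. n15.sig = "uwn"  ["u" ++ g₀.wid]
27. n18.off = 12  [B₀.off + B₀.live - 21]
28. n18.live = 6  [B₀.live + B₀.off - 27]
29. n19.wid = "wp"  [terminal]
30. n20.acc = "mz"  [terminal]
31. n18.key = true  [B.off == 12]
32. n22.mk = true  [terminal]
33. n23.live = 16  [terminal]
34. n21.ok = false  [d.live > 16]
35. n21.sig = "vy"  ["vy"]
36. n14.key = false  [B₀.off == B₀.live]
37. n11.key = false  [A.val > -7]
38. n1.mk = "wzu"  [S.sig ++ "u"]
39. n1.val = 22  [22]
40. n0.ok = false  [A.val > 22]
41. n0.sig = "vwzu"  ["v" ++ A.mk]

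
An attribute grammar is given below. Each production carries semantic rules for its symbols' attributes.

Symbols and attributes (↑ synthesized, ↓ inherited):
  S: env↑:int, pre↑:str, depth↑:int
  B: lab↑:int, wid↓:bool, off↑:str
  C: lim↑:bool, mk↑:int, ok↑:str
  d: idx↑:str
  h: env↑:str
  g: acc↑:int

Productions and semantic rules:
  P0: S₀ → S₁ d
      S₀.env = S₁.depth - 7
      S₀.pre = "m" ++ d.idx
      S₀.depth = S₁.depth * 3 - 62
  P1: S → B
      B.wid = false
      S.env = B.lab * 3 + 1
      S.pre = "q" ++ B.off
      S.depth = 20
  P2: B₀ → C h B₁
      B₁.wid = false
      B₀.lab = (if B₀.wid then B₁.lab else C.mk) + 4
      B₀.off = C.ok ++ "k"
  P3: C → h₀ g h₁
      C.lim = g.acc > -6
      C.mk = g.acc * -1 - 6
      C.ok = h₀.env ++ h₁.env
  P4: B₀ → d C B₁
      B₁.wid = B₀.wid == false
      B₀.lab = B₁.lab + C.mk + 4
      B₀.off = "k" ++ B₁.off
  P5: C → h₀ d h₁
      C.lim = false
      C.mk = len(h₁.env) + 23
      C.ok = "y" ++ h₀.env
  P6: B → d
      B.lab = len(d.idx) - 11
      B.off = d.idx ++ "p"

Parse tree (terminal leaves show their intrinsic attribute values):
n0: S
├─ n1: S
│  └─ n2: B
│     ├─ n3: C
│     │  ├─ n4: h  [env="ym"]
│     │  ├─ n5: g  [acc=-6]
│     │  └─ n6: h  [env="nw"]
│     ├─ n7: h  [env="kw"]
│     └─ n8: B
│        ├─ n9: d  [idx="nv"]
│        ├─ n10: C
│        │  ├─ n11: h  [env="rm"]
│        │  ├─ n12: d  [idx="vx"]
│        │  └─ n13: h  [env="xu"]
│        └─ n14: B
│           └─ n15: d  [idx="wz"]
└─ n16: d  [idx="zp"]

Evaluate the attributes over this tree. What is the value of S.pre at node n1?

"qymnwk"

1. n2.wid = false  [false]
2. n4.env = "ym"  [terminal]
3. n5.acc = -6  [terminal]
4. n6.env = "nw"  [terminal]
5. n3.lim = false  [g.acc > -6]
6. n3.mk = 0  [g.acc * -1 - 6]
7. n3.ok = "ymnw"  [h₀.env ++ h₁.env]
8. n7.env = "kw"  [terminal]
9. n8.wid = false  [false]
10. n9.idx = "nv"  [terminal]
11. n11.env = "rm"  [terminal]
12. n12.idx = "vx"  [terminal]
13. n13.env = "xu"  [terminal]
14. n10.lim = false  [false]
15. n10.mk = 25  [len(h₁.env) + 23]
16. n10.ok = "yrm"  ["y" ++ h₀.env]
17. n14.wid = true  [B₀.wid == false]
18. n15.idx = "wz"  [terminal]
19. n14.lab = -9  [len(d.idx) - 11]
20. n14.off = "wzp"  [d.idx ++ "p"]
21. n8.lab = 20  [B₁.lab + C.mk + 4]
22. n8.off = "kwzp"  ["k" ++ B₁.off]
23. n2.lab = 4  [(if B₀.wid then B₁.lab else C.mk) + 4]
24. n2.off = "ymnwk"  [C.ok ++ "k"]
25. n1.env = 13  [B.lab * 3 + 1]
26. n1.pre = "qymnwk"  ["q" ++ B.off]
27. n1.depth = 20  [20]
28. n16.idx = "zp"  [terminal]
29. n0.env = 13  [S₁.depth - 7]
30. n0.pre = "mzp"  ["m" ++ d.idx]
31. n0.depth = -2  [S₁.depth * 3 - 62]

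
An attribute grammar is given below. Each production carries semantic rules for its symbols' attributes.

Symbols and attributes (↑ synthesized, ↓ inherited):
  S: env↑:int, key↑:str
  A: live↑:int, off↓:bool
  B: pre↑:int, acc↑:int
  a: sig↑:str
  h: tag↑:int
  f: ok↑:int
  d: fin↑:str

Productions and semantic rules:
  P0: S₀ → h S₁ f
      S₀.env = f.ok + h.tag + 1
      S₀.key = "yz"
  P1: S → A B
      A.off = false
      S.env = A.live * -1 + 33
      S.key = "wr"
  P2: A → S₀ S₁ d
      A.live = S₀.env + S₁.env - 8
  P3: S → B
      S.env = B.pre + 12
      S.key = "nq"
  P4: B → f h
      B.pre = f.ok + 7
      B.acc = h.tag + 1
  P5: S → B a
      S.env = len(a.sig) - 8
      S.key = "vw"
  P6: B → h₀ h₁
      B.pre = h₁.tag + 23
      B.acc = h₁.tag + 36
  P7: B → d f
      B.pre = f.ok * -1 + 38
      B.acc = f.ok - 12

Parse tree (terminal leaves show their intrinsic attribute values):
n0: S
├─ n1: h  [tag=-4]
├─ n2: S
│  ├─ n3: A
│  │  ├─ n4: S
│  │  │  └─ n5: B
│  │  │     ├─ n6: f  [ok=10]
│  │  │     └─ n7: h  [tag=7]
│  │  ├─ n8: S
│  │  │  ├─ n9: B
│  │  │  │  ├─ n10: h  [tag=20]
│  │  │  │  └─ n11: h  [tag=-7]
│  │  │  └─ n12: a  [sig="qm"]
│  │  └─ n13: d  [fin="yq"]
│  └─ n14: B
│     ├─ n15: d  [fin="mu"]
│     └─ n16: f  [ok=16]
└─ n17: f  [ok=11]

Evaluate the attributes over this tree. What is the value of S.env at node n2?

18

1. n1.tag = -4  [terminal]
2. n3.off = false  [false]
3. n6.ok = 10  [terminal]
4. n7.tag = 7  [terminal]
5. n5.pre = 17  [f.ok + 7]
6. n5.acc = 8  [h.tag + 1]
7. n4.env = 29  [B.pre + 12]
8. n4.key = "nq"  ["nq"]
9. n10.tag = 20  [terminal]
10. n11.tag = -7  [terminal]
11. n9.pre = 16  [h₁.tag + 23]
12. n9.acc = 29  [h₁.tag + 36]
13. n12.sig = "qm"  [terminal]
14. n8.env = -6  [len(a.sig) - 8]
15. n8.key = "vw"  ["vw"]
16. n13.fin = "yq"  [terminal]
17. n3.live = 15  [S₀.env + S₁.env - 8]
18. n15.fin = "mu"  [terminal]
19. n16.ok = 16  [terminal]
20. n14.pre = 22  [f.ok * -1 + 38]
21. n14.acc = 4  [f.ok - 12]
22. n2.env = 18  [A.live * -1 + 33]
23. n2.key = "wr"  ["wr"]
24. n17.ok = 11  [terminal]
25. n0.env = 8  [f.ok + h.tag + 1]
26. n0.key = "yz"  ["yz"]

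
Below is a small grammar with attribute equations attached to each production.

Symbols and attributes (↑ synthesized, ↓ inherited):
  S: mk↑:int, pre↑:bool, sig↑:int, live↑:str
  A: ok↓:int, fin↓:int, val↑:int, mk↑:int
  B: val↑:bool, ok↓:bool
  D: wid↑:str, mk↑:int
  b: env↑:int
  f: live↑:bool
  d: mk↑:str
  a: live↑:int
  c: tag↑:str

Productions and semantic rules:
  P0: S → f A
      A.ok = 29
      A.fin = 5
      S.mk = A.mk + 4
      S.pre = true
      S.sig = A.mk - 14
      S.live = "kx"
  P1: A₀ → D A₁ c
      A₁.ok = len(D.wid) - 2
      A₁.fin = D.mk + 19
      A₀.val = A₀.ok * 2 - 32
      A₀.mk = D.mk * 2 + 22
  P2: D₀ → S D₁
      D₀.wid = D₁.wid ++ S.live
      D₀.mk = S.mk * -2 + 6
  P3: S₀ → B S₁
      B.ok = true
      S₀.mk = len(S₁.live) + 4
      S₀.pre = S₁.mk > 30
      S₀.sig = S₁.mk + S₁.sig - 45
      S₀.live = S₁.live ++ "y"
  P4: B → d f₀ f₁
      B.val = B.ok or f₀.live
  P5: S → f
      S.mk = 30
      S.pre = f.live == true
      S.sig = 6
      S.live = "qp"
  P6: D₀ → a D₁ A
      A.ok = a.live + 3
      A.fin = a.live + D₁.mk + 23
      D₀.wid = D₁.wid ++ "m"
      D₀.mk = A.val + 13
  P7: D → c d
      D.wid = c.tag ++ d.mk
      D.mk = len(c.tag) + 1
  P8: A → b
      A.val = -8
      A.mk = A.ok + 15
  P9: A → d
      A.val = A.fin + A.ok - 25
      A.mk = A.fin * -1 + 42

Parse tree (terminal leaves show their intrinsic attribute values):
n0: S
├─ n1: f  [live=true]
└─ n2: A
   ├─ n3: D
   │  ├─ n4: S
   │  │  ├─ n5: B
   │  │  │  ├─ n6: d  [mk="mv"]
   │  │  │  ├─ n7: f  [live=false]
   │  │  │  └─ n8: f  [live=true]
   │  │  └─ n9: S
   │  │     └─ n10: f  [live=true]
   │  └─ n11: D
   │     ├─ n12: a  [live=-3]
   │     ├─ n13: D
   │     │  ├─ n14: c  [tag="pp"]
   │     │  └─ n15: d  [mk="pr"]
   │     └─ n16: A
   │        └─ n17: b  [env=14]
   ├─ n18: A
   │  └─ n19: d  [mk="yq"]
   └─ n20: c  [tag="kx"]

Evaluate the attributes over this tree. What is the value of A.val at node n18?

-6

1. n1.live = true  [terminal]
2. n2.ok = 29  [29]
3. n2.fin = 5  [5]
4. n5.ok = true  [true]
5. n6.mk = "mv"  [terminal]
6. n7.live = false  [terminal]
7. n8.live = true  [terminal]
8. n5.val = true  [B.ok or f₀.live]
9. n10.live = true  [terminal]
10. n9.mk = 30  [30]
11. n9.pre = true  [f.live == true]
12. n9.sig = 6  [6]
13. n9.live = "qp"  ["qp"]
14. n4.mk = 6  [len(S₁.live) + 4]
15. n4.pre = false  [S₁.mk > 30]
16. n4.sig = -9  [S₁.mk + S₁.sig - 45]
17. n4.live = "qpy"  [S₁.live ++ "y"]
18. n12.live = -3  [terminal]
19. n14.tag = "pp"  [terminal]
20. n15.mk = "pr"  [terminal]
21. n13.wid = "pppr"  [c.tag ++ d.mk]
22. n13.mk = 3  [len(c.tag) + 1]
23. n16.ok = 0  [a.live + 3]
24. n16.fin = 23  [a.live + D₁.mk + 23]
25. n17.env = 14  [terminal]
26. n16.val = -8  [-8]
27. n16.mk = 15  [A.ok + 15]
28. n11.wid = "ppprm"  [D₁.wid ++ "m"]
29. n11.mk = 5  [A.val + 13]
30. n3.wid = "ppprmqpy"  [D₁.wid ++ S.live]
31. n3.mk = -6  [S.mk * -2 + 6]
32. n18.ok = 6  [len(D.wid) - 2]
33. n18.fin = 13  [D.mk + 19]
34. n19.mk = "yq"  [terminal]
35. n18.val = -6  [A.fin + A.ok - 25]
36. n18.mk = 29  [A.fin * -1 + 42]
37. n20.tag = "kx"  [terminal]
38. n2.val = 26  [A₀.ok * 2 - 32]
39. n2.mk = 10  [D.mk * 2 + 22]
40. n0.mk = 14  [A.mk + 4]
41. n0.pre = true  [true]
42. n0.sig = -4  [A.mk - 14]
43. n0.live = "kx"  ["kx"]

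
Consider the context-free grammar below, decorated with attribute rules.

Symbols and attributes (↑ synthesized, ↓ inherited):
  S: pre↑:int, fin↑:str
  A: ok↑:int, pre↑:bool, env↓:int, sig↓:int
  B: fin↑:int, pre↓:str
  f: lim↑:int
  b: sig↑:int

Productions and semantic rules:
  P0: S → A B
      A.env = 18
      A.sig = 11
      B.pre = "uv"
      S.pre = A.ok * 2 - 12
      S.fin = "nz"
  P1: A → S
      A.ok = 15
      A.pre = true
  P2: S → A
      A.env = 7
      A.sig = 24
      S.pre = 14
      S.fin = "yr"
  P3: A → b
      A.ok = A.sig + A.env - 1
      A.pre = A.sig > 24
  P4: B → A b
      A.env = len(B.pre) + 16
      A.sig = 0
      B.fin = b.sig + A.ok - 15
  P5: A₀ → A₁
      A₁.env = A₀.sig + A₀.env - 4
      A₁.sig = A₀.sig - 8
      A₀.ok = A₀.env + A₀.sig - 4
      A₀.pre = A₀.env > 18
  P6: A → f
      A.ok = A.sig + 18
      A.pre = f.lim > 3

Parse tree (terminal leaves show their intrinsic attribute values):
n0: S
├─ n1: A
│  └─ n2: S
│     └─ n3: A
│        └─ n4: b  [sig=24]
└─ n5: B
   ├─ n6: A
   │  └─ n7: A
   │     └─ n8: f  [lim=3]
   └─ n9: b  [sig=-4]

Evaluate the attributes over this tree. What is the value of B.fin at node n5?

-5

1. n1.env = 18  [18]
2. n1.sig = 11  [11]
3. n3.env = 7  [7]
4. n3.sig = 24  [24]
5. n4.sig = 24  [terminal]
6. n3.ok = 30  [A.sig + A.env - 1]
7. n3.pre = false  [A.sig > 24]
8. n2.pre = 14  [14]
9. n2.fin = "yr"  ["yr"]
10. n1.ok = 15  [15]
11. n1.pre = true  [true]
12. n5.pre = "uv"  ["uv"]
13. n6.env = 18  [len(B.pre) + 16]
14. n6.sig = 0  [0]
15. n7.env = 14  [A₀.sig + A₀.env - 4]
16. n7.sig = -8  [A₀.sig - 8]
17. n8.lim = 3  [terminal]
18. n7.ok = 10  [A.sig + 18]
19. n7.pre = false  [f.lim > 3]
20. n6.ok = 14  [A₀.env + A₀.sig - 4]
21. n6.pre = false  [A₀.env > 18]
22. n9.sig = -4  [terminal]
23. n5.fin = -5  [b.sig + A.ok - 15]
24. n0.pre = 18  [A.ok * 2 - 12]
25. n0.fin = "nz"  ["nz"]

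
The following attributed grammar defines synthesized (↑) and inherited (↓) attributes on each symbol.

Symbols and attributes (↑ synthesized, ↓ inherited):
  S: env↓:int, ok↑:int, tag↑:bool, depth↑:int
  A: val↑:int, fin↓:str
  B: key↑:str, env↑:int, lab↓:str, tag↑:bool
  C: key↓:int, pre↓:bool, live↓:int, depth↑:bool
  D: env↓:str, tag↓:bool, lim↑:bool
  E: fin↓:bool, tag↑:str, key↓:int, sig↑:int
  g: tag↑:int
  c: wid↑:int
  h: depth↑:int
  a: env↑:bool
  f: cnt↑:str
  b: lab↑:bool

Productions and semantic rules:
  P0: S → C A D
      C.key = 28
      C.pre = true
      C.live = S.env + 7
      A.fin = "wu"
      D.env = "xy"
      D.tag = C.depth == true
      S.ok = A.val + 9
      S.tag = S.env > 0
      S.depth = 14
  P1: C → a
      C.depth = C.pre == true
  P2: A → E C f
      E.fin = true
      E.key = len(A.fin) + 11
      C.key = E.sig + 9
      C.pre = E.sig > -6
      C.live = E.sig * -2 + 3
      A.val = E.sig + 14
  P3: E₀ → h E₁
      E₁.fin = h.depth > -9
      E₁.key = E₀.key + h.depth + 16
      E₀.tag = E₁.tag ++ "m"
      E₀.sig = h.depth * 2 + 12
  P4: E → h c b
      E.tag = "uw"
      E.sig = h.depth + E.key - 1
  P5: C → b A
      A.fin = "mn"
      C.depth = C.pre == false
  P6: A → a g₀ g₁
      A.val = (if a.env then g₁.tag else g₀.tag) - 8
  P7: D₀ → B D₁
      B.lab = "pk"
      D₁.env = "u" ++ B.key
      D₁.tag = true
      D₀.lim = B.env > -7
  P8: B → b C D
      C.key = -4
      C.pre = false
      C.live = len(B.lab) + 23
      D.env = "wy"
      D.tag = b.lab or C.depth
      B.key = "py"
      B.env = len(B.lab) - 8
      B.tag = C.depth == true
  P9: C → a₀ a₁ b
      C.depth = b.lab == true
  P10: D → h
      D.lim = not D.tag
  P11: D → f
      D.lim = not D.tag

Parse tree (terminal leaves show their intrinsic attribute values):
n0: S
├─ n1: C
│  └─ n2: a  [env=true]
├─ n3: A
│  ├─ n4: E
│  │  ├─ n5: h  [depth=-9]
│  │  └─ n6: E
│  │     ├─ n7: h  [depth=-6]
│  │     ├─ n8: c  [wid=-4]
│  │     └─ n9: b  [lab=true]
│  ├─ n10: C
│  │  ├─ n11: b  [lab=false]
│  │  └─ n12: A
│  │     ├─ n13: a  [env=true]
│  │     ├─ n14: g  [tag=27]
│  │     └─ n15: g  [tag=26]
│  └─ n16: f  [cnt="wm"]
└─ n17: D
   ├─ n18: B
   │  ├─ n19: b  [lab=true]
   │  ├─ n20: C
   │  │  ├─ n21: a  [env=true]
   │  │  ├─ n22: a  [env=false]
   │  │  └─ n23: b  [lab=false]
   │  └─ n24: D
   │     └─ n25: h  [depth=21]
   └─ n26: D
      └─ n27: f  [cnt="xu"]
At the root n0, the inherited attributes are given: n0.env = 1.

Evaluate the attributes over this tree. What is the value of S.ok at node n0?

1. n0.env = 1  [given at root]
2. n1.key = 28  [28]
3. n1.pre = true  [true]
4. n1.live = 8  [S.env + 7]
5. n2.env = true  [terminal]
6. n1.depth = true  [C.pre == true]
7. n3.fin = "wu"  ["wu"]
8. n4.fin = true  [true]
9. n4.key = 13  [len(A.fin) + 11]
10. n5.depth = -9  [terminal]
11. n6.fin = false  [h.depth > -9]
12. n6.key = 20  [E₀.key + h.depth + 16]
13. n7.depth = -6  [terminal]
14. n8.wid = -4  [terminal]
15. n9.lab = true  [terminal]
16. n6.tag = "uw"  ["uw"]
17. n6.sig = 13  [h.depth + E.key - 1]
18. n4.tag = "uwm"  [E₁.tag ++ "m"]
19. n4.sig = -6  [h.depth * 2 + 12]
20. n10.key = 3  [E.sig + 9]
21. n10.pre = false  [E.sig > -6]
22. n10.live = 15  [E.sig * -2 + 3]
23. n11.lab = false  [terminal]
24. n12.fin = "mn"  ["mn"]
25. n13.env = true  [terminal]
26. n14.tag = 27  [terminal]
27. n15.tag = 26  [terminal]
28. n12.val = 18  [(if a.env then g₁.tag else g₀.tag) - 8]
29. n10.depth = true  [C.pre == false]
30. n16.cnt = "wm"  [terminal]
31. n3.val = 8  [E.sig + 14]
32. n17.env = "xy"  ["xy"]
33. n17.tag = true  [C.depth == true]
34. n18.lab = "pk"  ["pk"]
35. n19.lab = true  [terminal]
36. n20.key = -4  [-4]
37. n20.pre = false  [false]
38. n20.live = 25  [len(B.lab) + 23]
39. n21.env = true  [terminal]
40. n22.env = false  [terminal]
41. n23.lab = false  [terminal]
42. n20.depth = false  [b.lab == true]
43. n24.env = "wy"  ["wy"]
44. n24.tag = true  [b.lab or C.depth]
45. n25.depth = 21  [terminal]
46. n24.lim = false  [not D.tag]
47. n18.key = "py"  ["py"]
48. n18.env = -6  [len(B.lab) - 8]
49. n18.tag = false  [C.depth == true]
50. n26.env = "upy"  ["u" ++ B.key]
51. n26.tag = true  [true]
52. n27.cnt = "xu"  [terminal]
53. n26.lim = false  [not D.tag]
54. n17.lim = true  [B.env > -7]
55. n0.ok = 17  [A.val + 9]
56. n0.tag = true  [S.env > 0]
57. n0.depth = 14  [14]

17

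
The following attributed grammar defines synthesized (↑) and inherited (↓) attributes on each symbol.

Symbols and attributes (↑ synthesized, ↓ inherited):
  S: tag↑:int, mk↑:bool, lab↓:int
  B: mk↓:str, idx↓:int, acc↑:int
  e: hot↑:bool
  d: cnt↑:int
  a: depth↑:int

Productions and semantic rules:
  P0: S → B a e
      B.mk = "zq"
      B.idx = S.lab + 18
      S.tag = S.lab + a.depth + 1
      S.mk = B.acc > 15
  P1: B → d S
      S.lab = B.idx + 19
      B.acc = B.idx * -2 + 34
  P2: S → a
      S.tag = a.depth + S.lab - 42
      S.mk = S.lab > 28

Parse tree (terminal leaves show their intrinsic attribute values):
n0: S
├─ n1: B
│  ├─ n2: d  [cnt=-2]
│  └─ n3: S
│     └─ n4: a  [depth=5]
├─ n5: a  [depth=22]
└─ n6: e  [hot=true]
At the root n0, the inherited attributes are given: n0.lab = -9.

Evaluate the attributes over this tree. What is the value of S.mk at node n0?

true

1. n0.lab = -9  [given at root]
2. n1.mk = "zq"  ["zq"]
3. n1.idx = 9  [S.lab + 18]
4. n2.cnt = -2  [terminal]
5. n3.lab = 28  [B.idx + 19]
6. n4.depth = 5  [terminal]
7. n3.tag = -9  [a.depth + S.lab - 42]
8. n3.mk = false  [S.lab > 28]
9. n1.acc = 16  [B.idx * -2 + 34]
10. n5.depth = 22  [terminal]
11. n6.hot = true  [terminal]
12. n0.tag = 14  [S.lab + a.depth + 1]
13. n0.mk = true  [B.acc > 15]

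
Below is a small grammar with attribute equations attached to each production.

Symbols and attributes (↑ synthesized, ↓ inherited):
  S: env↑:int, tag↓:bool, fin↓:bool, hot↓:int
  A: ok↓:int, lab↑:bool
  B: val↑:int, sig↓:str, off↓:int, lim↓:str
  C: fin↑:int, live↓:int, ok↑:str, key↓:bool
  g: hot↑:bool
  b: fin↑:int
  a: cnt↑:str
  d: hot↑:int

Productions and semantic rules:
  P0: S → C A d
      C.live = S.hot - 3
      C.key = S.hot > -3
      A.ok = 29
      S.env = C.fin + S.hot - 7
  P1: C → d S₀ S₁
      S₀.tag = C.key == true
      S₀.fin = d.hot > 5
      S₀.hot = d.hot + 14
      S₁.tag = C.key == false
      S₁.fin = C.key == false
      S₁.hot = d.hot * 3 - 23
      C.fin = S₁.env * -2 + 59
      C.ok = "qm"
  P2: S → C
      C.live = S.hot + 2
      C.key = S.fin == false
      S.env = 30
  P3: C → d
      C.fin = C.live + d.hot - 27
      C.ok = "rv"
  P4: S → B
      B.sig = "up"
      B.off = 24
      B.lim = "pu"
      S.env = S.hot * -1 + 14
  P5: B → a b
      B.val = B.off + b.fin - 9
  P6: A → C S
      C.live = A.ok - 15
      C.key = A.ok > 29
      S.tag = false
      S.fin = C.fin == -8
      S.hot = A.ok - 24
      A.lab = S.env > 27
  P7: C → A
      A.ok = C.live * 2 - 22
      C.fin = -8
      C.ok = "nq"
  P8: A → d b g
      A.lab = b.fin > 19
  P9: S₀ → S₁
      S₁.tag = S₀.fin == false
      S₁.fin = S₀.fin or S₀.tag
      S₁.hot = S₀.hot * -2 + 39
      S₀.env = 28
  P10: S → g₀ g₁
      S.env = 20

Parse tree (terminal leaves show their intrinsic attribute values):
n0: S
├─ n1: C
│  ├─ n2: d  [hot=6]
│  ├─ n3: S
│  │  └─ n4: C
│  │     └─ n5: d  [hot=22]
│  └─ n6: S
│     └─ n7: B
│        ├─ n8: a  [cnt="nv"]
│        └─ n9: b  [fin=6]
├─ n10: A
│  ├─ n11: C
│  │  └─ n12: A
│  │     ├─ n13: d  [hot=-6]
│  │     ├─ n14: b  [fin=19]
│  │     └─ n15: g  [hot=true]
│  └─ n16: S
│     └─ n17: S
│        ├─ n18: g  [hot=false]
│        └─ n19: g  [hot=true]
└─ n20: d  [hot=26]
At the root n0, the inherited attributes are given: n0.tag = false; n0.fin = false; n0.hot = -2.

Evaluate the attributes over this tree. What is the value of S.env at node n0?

12

1. n0.tag = false  [given at root]
2. n0.fin = false  [given at root]
3. n0.hot = -2  [given at root]
4. n1.live = -5  [S.hot - 3]
5. n1.key = true  [S.hot > -3]
6. n2.hot = 6  [terminal]
7. n3.tag = true  [C.key == true]
8. n3.fin = true  [d.hot > 5]
9. n3.hot = 20  [d.hot + 14]
10. n4.live = 22  [S.hot + 2]
11. n4.key = false  [S.fin == false]
12. n5.hot = 22  [terminal]
13. n4.fin = 17  [C.live + d.hot - 27]
14. n4.ok = "rv"  ["rv"]
15. n3.env = 30  [30]
16. n6.tag = false  [C.key == false]
17. n6.fin = false  [C.key == false]
18. n6.hot = -5  [d.hot * 3 - 23]
19. n7.sig = "up"  ["up"]
20. n7.off = 24  [24]
21. n7.lim = "pu"  ["pu"]
22. n8.cnt = "nv"  [terminal]
23. n9.fin = 6  [terminal]
24. n7.val = 21  [B.off + b.fin - 9]
25. n6.env = 19  [S.hot * -1 + 14]
26. n1.fin = 21  [S₁.env * -2 + 59]
27. n1.ok = "qm"  ["qm"]
28. n10.ok = 29  [29]
29. n11.live = 14  [A.ok - 15]
30. n11.key = false  [A.ok > 29]
31. n12.ok = 6  [C.live * 2 - 22]
32. n13.hot = -6  [terminal]
33. n14.fin = 19  [terminal]
34. n15.hot = true  [terminal]
35. n12.lab = false  [b.fin > 19]
36. n11.fin = -8  [-8]
37. n11.ok = "nq"  ["nq"]
38. n16.tag = false  [false]
39. n16.fin = true  [C.fin == -8]
40. n16.hot = 5  [A.ok - 24]
41. n17.tag = false  [S₀.fin == false]
42. n17.fin = true  [S₀.fin or S₀.tag]
43. n17.hot = 29  [S₀.hot * -2 + 39]
44. n18.hot = false  [terminal]
45. n19.hot = true  [terminal]
46. n17.env = 20  [20]
47. n16.env = 28  [28]
48. n10.lab = true  [S.env > 27]
49. n20.hot = 26  [terminal]
50. n0.env = 12  [C.fin + S.hot - 7]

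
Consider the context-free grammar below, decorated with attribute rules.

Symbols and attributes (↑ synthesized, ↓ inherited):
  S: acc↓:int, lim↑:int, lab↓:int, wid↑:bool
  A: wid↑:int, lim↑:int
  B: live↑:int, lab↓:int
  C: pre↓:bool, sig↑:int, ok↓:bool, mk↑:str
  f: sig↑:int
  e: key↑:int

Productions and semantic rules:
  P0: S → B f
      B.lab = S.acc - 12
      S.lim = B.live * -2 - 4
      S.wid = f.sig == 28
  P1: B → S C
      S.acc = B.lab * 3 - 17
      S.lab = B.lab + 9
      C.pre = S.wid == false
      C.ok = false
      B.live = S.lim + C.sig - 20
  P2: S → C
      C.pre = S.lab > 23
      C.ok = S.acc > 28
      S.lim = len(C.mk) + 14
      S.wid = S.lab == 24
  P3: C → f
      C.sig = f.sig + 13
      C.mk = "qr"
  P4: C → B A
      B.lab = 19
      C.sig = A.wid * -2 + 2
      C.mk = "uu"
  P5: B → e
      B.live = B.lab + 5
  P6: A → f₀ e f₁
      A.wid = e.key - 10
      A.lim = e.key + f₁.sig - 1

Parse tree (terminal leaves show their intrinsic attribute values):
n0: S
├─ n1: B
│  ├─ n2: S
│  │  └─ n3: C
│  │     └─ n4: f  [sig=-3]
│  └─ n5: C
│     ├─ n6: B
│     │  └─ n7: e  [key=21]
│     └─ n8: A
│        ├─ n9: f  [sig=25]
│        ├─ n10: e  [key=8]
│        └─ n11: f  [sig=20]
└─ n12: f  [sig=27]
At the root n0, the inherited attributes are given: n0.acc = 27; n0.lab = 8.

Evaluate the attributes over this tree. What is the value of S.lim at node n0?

1. n0.acc = 27  [given at root]
2. n0.lab = 8  [given at root]
3. n1.lab = 15  [S.acc - 12]
4. n2.acc = 28  [B.lab * 3 - 17]
5. n2.lab = 24  [B.lab + 9]
6. n3.pre = true  [S.lab > 23]
7. n3.ok = false  [S.acc > 28]
8. n4.sig = -3  [terminal]
9. n3.sig = 10  [f.sig + 13]
10. n3.mk = "qr"  ["qr"]
11. n2.lim = 16  [len(C.mk) + 14]
12. n2.wid = true  [S.lab == 24]
13. n5.pre = false  [S.wid == false]
14. n5.ok = false  [false]
15. n6.lab = 19  [19]
16. n7.key = 21  [terminal]
17. n6.live = 24  [B.lab + 5]
18. n9.sig = 25  [terminal]
19. n10.key = 8  [terminal]
20. n11.sig = 20  [terminal]
21. n8.wid = -2  [e.key - 10]
22. n8.lim = 27  [e.key + f₁.sig - 1]
23. n5.sig = 6  [A.wid * -2 + 2]
24. n5.mk = "uu"  ["uu"]
25. n1.live = 2  [S.lim + C.sig - 20]
26. n12.sig = 27  [terminal]
27. n0.lim = -8  [B.live * -2 - 4]
28. n0.wid = false  [f.sig == 28]

-8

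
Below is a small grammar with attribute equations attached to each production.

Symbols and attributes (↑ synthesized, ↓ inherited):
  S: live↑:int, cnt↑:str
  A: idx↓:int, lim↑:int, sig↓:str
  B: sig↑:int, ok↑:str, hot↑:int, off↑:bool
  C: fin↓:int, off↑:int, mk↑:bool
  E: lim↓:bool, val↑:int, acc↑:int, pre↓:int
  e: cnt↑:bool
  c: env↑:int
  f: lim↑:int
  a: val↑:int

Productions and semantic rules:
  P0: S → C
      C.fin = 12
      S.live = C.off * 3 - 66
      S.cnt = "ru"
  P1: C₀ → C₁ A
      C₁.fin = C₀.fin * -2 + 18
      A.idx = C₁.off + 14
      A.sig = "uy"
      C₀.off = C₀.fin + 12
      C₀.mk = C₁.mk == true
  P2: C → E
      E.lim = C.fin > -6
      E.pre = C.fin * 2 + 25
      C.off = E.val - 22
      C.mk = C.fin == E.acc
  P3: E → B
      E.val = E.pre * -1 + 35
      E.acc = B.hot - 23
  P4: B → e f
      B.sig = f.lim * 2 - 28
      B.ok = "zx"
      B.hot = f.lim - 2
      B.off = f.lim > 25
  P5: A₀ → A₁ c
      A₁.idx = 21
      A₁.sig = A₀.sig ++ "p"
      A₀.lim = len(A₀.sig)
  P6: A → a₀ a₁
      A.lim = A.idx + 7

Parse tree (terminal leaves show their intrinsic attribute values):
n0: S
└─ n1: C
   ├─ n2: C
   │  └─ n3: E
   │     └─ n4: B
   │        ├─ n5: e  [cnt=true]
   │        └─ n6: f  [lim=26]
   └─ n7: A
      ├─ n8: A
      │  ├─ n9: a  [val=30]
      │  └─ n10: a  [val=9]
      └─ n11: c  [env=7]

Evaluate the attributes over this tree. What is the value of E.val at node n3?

22

1. n1.fin = 12  [12]
2. n2.fin = -6  [C₀.fin * -2 + 18]
3. n3.lim = false  [C.fin > -6]
4. n3.pre = 13  [C.fin * 2 + 25]
5. n5.cnt = true  [terminal]
6. n6.lim = 26  [terminal]
7. n4.sig = 24  [f.lim * 2 - 28]
8. n4.ok = "zx"  ["zx"]
9. n4.hot = 24  [f.lim - 2]
10. n4.off = true  [f.lim > 25]
11. n3.val = 22  [E.pre * -1 + 35]
12. n3.acc = 1  [B.hot - 23]
13. n2.off = 0  [E.val - 22]
14. n2.mk = false  [C.fin == E.acc]
15. n7.idx = 14  [C₁.off + 14]
16. n7.sig = "uy"  ["uy"]
17. n8.idx = 21  [21]
18. n8.sig = "uyp"  [A₀.sig ++ "p"]
19. n9.val = 30  [terminal]
20. n10.val = 9  [terminal]
21. n8.lim = 28  [A.idx + 7]
22. n11.env = 7  [terminal]
23. n7.lim = 2  [len(A₀.sig)]
24. n1.off = 24  [C₀.fin + 12]
25. n1.mk = false  [C₁.mk == true]
26. n0.live = 6  [C.off * 3 - 66]
27. n0.cnt = "ru"  ["ru"]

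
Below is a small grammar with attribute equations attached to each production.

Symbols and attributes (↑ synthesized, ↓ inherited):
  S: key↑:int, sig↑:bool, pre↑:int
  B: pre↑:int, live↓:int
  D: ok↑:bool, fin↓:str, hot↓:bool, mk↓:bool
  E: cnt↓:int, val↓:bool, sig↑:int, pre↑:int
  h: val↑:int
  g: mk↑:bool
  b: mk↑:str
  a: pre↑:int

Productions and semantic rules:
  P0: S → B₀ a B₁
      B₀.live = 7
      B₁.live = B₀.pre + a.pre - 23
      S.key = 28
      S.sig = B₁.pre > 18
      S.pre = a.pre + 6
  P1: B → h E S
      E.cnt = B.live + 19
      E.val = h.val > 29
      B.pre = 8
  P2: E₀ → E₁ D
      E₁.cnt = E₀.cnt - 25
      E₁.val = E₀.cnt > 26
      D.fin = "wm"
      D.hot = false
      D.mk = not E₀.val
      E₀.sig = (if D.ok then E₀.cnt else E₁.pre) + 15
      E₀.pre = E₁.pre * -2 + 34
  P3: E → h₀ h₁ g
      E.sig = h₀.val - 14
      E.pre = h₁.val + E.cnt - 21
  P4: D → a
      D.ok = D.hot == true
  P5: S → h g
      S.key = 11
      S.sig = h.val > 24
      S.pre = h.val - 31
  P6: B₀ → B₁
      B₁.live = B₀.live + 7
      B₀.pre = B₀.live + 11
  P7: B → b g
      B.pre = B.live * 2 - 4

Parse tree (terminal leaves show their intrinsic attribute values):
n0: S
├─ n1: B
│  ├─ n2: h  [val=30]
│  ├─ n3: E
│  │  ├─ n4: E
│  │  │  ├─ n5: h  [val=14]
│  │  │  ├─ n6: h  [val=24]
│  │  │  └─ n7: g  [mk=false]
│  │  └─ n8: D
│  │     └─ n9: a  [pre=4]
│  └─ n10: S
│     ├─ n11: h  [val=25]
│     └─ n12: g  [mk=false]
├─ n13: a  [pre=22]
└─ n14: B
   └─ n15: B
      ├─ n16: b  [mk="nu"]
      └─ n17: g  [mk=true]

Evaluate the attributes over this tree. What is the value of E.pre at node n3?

26

1. n1.live = 7  [7]
2. n2.val = 30  [terminal]
3. n3.cnt = 26  [B.live + 19]
4. n3.val = true  [h.val > 29]
5. n4.cnt = 1  [E₀.cnt - 25]
6. n4.val = false  [E₀.cnt > 26]
7. n5.val = 14  [terminal]
8. n6.val = 24  [terminal]
9. n7.mk = false  [terminal]
10. n4.sig = 0  [h₀.val - 14]
11. n4.pre = 4  [h₁.val + E.cnt - 21]
12. n8.fin = "wm"  ["wm"]
13. n8.hot = false  [false]
14. n8.mk = false  [not E₀.val]
15. n9.pre = 4  [terminal]
16. n8.ok = false  [D.hot == true]
17. n3.sig = 19  [(if D.ok then E₀.cnt else E₁.pre) + 15]
18. n3.pre = 26  [E₁.pre * -2 + 34]
19. n11.val = 25  [terminal]
20. n12.mk = false  [terminal]
21. n10.key = 11  [11]
22. n10.sig = true  [h.val > 24]
23. n10.pre = -6  [h.val - 31]
24. n1.pre = 8  [8]
25. n13.pre = 22  [terminal]
26. n14.live = 7  [B₀.pre + a.pre - 23]
27. n15.live = 14  [B₀.live + 7]
28. n16.mk = "nu"  [terminal]
29. n17.mk = true  [terminal]
30. n15.pre = 24  [B.live * 2 - 4]
31. n14.pre = 18  [B₀.live + 11]
32. n0.key = 28  [28]
33. n0.sig = false  [B₁.pre > 18]
34. n0.pre = 28  [a.pre + 6]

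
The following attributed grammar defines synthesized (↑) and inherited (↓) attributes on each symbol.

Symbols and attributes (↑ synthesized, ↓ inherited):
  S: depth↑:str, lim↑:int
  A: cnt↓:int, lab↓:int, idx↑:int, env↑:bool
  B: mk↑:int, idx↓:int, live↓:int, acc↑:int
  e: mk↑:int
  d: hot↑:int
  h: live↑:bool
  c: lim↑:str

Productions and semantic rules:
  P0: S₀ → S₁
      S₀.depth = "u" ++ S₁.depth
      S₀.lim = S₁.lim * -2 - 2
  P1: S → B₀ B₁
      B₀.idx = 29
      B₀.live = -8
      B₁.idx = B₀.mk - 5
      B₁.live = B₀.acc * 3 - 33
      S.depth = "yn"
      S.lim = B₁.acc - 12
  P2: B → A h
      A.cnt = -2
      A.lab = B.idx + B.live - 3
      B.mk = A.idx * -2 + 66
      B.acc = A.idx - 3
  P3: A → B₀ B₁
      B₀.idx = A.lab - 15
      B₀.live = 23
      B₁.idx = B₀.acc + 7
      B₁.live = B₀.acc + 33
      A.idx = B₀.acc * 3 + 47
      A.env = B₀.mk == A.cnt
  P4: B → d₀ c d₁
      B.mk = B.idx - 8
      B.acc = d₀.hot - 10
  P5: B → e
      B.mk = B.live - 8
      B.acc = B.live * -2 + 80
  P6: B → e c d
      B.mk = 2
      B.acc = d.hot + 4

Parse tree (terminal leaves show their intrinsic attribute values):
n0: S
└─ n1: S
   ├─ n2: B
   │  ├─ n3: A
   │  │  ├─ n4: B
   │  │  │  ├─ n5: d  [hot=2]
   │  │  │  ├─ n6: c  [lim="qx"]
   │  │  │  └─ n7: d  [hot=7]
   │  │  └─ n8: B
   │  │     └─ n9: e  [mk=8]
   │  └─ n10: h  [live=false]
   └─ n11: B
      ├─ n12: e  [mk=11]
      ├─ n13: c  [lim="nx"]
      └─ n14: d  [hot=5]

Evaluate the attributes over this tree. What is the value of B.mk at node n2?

20

1. n2.idx = 29  [29]
2. n2.live = -8  [-8]
3. n3.cnt = -2  [-2]
4. n3.lab = 18  [B.idx + B.live - 3]
5. n4.idx = 3  [A.lab - 15]
6. n4.live = 23  [23]
7. n5.hot = 2  [terminal]
8. n6.lim = "qx"  [terminal]
9. n7.hot = 7  [terminal]
10. n4.mk = -5  [B.idx - 8]
11. n4.acc = -8  [d₀.hot - 10]
12. n8.idx = -1  [B₀.acc + 7]
13. n8.live = 25  [B₀.acc + 33]
14. n9.mk = 8  [terminal]
15. n8.mk = 17  [B.live - 8]
16. n8.acc = 30  [B.live * -2 + 80]
17. n3.idx = 23  [B₀.acc * 3 + 47]
18. n3.env = false  [B₀.mk == A.cnt]
19. n10.live = false  [terminal]
20. n2.mk = 20  [A.idx * -2 + 66]
21. n2.acc = 20  [A.idx - 3]
22. n11.idx = 15  [B₀.mk - 5]
23. n11.live = 27  [B₀.acc * 3 - 33]
24. n12.mk = 11  [terminal]
25. n13.lim = "nx"  [terminal]
26. n14.hot = 5  [terminal]
27. n11.mk = 2  [2]
28. n11.acc = 9  [d.hot + 4]
29. n1.depth = "yn"  ["yn"]
30. n1.lim = -3  [B₁.acc - 12]
31. n0.depth = "uyn"  ["u" ++ S₁.depth]
32. n0.lim = 4  [S₁.lim * -2 - 2]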